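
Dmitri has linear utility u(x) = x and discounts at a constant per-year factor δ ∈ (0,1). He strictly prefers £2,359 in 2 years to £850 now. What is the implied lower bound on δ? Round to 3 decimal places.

δ > 0.600

Under u(x) = x this choice says 850 < δ^2·2359.
So δ^2 > 850/2359 = 0.36032; taking the square root of both positive sides preserves the inequality.
δ > 0.36032^(1/2) = 0.600.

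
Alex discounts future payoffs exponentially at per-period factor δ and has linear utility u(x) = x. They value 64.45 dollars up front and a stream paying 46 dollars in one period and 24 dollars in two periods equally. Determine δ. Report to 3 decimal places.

The stream is worth 46δ + 24δ² today, so 46δ + 24δ² = 64.45.
So 24δ² + 46δ − 64.45 = 0.
By the quadratic formula (taking the positive root), δ = (−46 + √8303.20) / 48 ≈ 0.940.

δ ≈ 0.940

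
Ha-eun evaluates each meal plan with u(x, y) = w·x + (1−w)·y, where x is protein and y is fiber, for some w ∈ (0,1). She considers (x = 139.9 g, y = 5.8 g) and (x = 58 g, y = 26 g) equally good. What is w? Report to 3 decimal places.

w = 0.198

Equating utilities: w·139.9 + (1−w)·5.8 = w·58 + (1−w)·26.
Collecting terms: w·81.9 = (1−w)·20.2.
The marginal rate of substitution is 20.2/81.9, so w = 20.2/(81.9+20.2) = 0.198.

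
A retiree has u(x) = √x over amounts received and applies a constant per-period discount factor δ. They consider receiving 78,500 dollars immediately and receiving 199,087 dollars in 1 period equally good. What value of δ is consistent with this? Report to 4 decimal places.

δ ≈ 0.6279

Indifference means u(78500) = δ · u(199087), so δ = u(78500)/u(199087).
Since u(x) = √x, δ = √(78500/199087) = 0.62793.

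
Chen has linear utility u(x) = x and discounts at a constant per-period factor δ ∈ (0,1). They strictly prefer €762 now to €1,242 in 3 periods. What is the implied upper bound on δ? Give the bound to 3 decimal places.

Under u(x) = x this choice says 762 > δ^3·1242.
Hence δ^3 < 762/1242 = 0.61353, and x ↦ x^(1/3) is increasing on (0,∞).
δ < (762/1242)^(1/3) ≈ 0.850.

δ < 0.850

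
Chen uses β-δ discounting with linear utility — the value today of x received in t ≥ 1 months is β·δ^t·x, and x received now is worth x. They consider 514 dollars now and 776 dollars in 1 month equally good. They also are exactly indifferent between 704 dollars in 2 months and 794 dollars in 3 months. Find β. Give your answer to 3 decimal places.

Both payoffs in the second observation are in the future, so β drops out: δ^2·704 = δ^3·794 ⇒ δ = 704/794 = 0.88665.
Now use the now-vs-future pair: 514 = β·δ·776 gives β = 514/(0.88665·776) ≈ 0.747.

β ≈ 0.747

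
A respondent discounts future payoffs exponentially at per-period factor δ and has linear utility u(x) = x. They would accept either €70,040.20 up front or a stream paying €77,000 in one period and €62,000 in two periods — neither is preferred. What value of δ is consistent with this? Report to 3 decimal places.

δ ≈ 0.610

The stream is worth 77000δ + 62000δ² today, so 77000δ + 62000δ² = 70040.20.
That is, 62000δ² + 77000δ − 70040.20 = 0, a quadratic in δ.
δ = (−77000 + √(77000² + 4·62000·70040.20)) / (2·62000) = (−77000 + √23298969600.00) / 124000 ≈ 0.610.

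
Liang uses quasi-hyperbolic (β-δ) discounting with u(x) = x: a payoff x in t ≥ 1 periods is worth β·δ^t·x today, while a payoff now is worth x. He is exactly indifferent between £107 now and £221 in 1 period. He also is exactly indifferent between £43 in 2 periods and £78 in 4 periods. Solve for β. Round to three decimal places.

β ≈ 0.652

The second indifference involves only future payoffs, so β cancels: β·δ^2·43 = β·δ^4·78, giving δ^2 = 43/78 = 0.55128, so δ = 0.74248.
Now use the now-vs-future pair: 107 = β·δ·221 gives β = 107/(0.74248·221) ≈ 0.652.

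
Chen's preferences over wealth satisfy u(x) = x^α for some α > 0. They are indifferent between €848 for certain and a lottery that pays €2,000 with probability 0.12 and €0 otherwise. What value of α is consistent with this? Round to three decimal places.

Since u(0) = 0, the lottery's EU is 0.12·2000^α.
Setting u(848) equal to that: 848^α = 0.12·2000^α ⇒ (848/2000)^α = 0.12.
α = ln(0.12) / ln(848/2000) = -2.120264/-0.858022 ≈ 2.471.

α ≈ 2.471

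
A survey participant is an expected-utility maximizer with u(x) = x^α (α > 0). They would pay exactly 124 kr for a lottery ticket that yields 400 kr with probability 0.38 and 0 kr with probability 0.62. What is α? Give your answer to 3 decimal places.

EU(lottery) = 0.38·400^α + 0.62·0 = 0.38·400^α.
Indifference: 124^α = 0.38·400^α, so (124/400)^α = 0.38.
Taking logs: α·ln(124/400) = ln(0.38), so α = -0.967584 / -1.171183 ≈ 0.826.

α ≈ 0.826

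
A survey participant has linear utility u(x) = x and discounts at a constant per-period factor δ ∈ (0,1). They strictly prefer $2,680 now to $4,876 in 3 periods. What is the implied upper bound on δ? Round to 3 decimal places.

δ < 0.819

Comparing present values: 2680 > δ^3·4876.
Hence δ^3 < 2680/4876 = 0.54963, and x ↦ x^(1/3) is increasing on (0,∞).
δ < 0.54963^(1/3) = 0.819.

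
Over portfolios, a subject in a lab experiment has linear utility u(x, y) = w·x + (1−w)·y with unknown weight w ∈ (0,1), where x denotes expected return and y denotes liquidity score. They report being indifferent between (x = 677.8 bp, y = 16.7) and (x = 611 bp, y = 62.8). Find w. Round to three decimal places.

w = 0.408

u(677.8,16.7) = u(611,62.8) means w·677.8 + (1−w)·16.7 = w·611 + (1−w)·62.8.
w·(677.8−611) = (1−w)·(62.8−16.7), i.e. w·66.8 = (1−w)·46.1.
Hence w = 46.1/(66.8+46.1) = 46.1/112.9 = 0.408.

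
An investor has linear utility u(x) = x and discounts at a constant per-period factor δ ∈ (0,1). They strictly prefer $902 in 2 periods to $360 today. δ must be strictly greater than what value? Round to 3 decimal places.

δ > 0.632

Comparing present values: 360 < δ^2·902.
So δ^2 > 360/902 = 0.39911; taking the square root of both positive sides preserves the inequality.
δ > 0.39911^(1/2) = 0.632.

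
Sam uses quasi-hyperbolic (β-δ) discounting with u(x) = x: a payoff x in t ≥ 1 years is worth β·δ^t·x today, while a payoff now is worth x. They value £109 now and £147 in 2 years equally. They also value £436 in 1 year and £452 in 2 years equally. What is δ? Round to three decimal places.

Both payoffs in the second observation are in the future, so β drops out: δ^1·436 = δ^2·452 ⇒ δ = 436/452 = 0.96460.

δ ≈ 0.965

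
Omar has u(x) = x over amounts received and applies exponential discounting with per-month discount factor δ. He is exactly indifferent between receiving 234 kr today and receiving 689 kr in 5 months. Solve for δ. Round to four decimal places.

δ ≈ 0.8057

The payoff in 5 months is discounted by δ^5, so u(234) = δ^5·u(689) and δ^5 = u(234)/u(689).
With u(x) = x: δ^5 = 234/689 = 0.33962.
Taking the 5th root: δ = 0.33962^(1/5) ≈ 0.8057.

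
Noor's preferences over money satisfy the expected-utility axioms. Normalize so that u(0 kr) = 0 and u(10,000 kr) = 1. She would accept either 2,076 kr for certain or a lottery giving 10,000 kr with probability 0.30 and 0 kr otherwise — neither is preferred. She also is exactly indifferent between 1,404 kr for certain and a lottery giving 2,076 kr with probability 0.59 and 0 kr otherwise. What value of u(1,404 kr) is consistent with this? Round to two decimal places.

From the first indifference, u(2,076 kr) = 0.30·u(10,000 kr) + 0.70·u(0 kr) = 0.30·1 + 0.70·0 = 0.30.
Then u(1,404 kr) = 0.59·u(2,076 kr) + 0.41·u(0 kr) = 0.59·0.30 + 0.41·0.00 = 0.1770.

0.18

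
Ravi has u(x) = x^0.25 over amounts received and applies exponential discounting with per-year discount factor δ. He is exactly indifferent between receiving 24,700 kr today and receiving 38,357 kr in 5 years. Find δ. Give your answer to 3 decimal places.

Equating discounted utilities: u(24700) = δ^5·u(38357) ⇒ δ^5 = u(24700)/u(38357).
Since u(x) = x^0.25, δ^5 = (24700/38357)^0.25 = 0.64395^0.25 = 0.89580.
So δ = 0.89580^(1/5) ≈ 0.978.

δ ≈ 0.978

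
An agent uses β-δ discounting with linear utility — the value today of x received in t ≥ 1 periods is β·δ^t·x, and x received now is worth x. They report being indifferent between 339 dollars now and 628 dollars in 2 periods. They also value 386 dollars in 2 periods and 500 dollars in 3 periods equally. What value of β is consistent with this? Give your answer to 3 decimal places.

Both payoffs in the second observation are in the future, so β drops out: δ^2·386 = δ^3·500 ⇒ δ = 386/500 = 0.77200.
Substituting δ into 339 = β·δ^2·628: β = 339/(374.278) ≈ 0.906.

β ≈ 0.906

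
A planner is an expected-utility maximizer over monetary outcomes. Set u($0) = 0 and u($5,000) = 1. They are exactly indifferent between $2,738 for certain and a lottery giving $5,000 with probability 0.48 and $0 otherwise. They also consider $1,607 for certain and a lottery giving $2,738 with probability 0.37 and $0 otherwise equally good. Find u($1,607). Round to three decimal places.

The first gamble pins u($2,738): it must equal 0.48·1 + 0.52·0 = 0.48.
Then u($1,607) = 0.37·u($2,738) + 0.63·u($0) = 0.37·0.48 + 0.63·0.00 = 0.1776.

0.178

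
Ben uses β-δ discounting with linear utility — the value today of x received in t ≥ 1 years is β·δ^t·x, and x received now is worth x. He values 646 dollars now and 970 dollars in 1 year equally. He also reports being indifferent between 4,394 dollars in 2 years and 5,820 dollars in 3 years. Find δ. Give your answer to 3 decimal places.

δ ≈ 0.755

From the later pair, β·δ^2·4394 = β·δ^3·5820; dividing through, δ = 4394/5820 = 0.75498.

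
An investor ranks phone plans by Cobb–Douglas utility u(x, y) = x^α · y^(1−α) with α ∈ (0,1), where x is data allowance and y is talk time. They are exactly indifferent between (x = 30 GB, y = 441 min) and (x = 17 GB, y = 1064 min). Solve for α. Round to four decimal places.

The Cobb–Douglas utilities coincide, so 30^α·441^(1−α) = 17^α·1064^(1−α).
(30/17)^α = (1064/441)^(1−α); take logs: α·ln(30/17) = (1−α)·ln(1064/441), i.e. α·0.5679840 = (1−α)·0.8807458.
So α/(1−α) = (0.8807458)/(0.5679840) = 1.5506525, and α = 1.5506525/2.5506525 ≈ 0.6079.

α ≈ 0.6079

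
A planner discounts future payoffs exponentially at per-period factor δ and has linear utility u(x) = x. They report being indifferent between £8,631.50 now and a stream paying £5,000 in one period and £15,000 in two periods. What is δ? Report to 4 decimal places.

Present value of the stream is 5000·δ + 15000·δ². Indifference gives 5000δ + 15000δ² = 8631.50.
Rearranged: 15000δ² + 5000δ − 8631.50 = 0.
δ = (−5000 + √(5000² + 4·15000·8631.50)) / (2·15000) = (−5000 + √542890000.00) / 30000 ≈ 0.6100.

δ ≈ 0.6100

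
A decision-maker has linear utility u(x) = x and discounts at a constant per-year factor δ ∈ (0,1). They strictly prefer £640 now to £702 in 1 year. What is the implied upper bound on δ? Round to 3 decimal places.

Under u(x) = x this choice says 640 > δ·702.
So δ < 640/702 = 0.91168.

δ < 0.912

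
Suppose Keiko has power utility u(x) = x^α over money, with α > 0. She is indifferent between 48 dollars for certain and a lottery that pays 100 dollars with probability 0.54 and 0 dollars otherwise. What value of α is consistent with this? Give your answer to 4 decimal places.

α ≈ 0.8395

EU(lottery) = 0.54·100^α + 0.46·0 = 0.54·100^α.
Equating: 48^α = 0.54·100^α, i.e. 0.4800^α = 0.54.
Take logs: α = ln 0.54 / ln(48/100) ≈ 0.839526.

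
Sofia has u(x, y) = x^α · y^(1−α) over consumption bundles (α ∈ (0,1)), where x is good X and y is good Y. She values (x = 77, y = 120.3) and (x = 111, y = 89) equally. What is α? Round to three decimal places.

Set the two utilities equal: 77^α·120.3^(1−α) = 111^α·89^(1−α).
(77/111)^α = (89/120.3)^(1−α); take logs: α·ln(77/111) = (1−α)·ln(89/120.3), i.e. α·-0.365725 = (1−α)·-0.301352.
With A = -0.365725 and B = -0.301352: α·A = (1−α)·B, so α = B/(A+B) = -0.301352/-0.667077 ≈ 0.452.

α ≈ 0.452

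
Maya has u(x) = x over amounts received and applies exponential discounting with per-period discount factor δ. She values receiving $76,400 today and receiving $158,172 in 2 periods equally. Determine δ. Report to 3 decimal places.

δ ≈ 0.695

Indifference means u(76400) = δ^2 · u(158172), so δ^2 = u(76400)/u(158172).
With u(x) = x: δ^2 = 76400/158172 = 0.48302.
So δ = 0.48302^(1/2) ≈ 0.695.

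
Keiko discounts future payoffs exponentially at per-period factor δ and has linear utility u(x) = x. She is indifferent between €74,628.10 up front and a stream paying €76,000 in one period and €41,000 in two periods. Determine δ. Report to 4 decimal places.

The stream is worth 76000δ + 41000δ² today, so 76000δ + 41000δ² = 74628.10.
Rearranged: 41000δ² + 76000δ − 74628.10 = 0.
By the quadratic formula (taking the positive root), δ = (−76000 + √18015008400.00) / 82000 ≈ 0.7100.

δ ≈ 0.7100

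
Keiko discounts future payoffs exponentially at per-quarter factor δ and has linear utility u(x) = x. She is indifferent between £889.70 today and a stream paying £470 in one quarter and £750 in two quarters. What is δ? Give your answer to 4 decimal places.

Equating present values: 889.70 = 470δ + 750δ².
So 750δ² + 470δ − 889.70 = 0.
By the quadratic formula (taking the positive root), δ = (−470 + √2890000.00) / 1500 ≈ 0.8200.

δ ≈ 0.8200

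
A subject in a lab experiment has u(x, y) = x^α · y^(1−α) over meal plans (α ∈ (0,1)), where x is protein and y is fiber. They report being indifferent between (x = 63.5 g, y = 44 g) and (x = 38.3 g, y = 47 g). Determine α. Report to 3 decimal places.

α ≈ 0.115

Set the two utilities equal: 63.5^α·44^(1−α) = 38.3^α·47^(1−α).
Taking logs: α·ln 63.5 + (1−α)·ln 44 = α·ln 38.3 + (1−α)·ln 47, i.e. α·0.505590 = (1−α)·0.065958.
Thus α·(0.571548) = 0.065958, so α = 0.065958/0.571548 ≈ 0.115.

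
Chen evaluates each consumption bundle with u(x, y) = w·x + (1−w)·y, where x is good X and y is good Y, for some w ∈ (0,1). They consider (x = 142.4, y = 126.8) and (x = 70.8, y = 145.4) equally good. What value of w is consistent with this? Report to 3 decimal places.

w = 0.206

Equating utilities: w·142.4 + (1−w)·126.8 = w·70.8 + (1−w)·145.4.
Collecting terms: w·71.6 = (1−w)·18.6.
The marginal rate of substitution is 18.6/71.6, so w = 18.6/(71.6+18.6) = 0.206.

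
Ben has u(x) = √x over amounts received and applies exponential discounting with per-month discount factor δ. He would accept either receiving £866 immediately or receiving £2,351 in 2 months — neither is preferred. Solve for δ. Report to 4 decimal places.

δ ≈ 0.7791

Indifference means u(866) = δ^2 · u(2351), so δ^2 = u(866)/u(2351).
Since u(x) = √x, δ^2 = √(866/2351) = 0.60692.
Hence δ = (0.60692)^(1/2) = 0.779052.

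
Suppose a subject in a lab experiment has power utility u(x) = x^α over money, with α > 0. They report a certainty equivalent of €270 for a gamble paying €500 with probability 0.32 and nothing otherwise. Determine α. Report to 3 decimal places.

Since u(0) = 0, the lottery's EU is 0.32·500^α.
Indifference: 270^α = 0.32·500^α, so (270/500)^α = 0.32.
Taking logs: α·ln(270/500) = ln(0.32), so α = -1.139434 / -0.616186 ≈ 1.849.

α ≈ 1.849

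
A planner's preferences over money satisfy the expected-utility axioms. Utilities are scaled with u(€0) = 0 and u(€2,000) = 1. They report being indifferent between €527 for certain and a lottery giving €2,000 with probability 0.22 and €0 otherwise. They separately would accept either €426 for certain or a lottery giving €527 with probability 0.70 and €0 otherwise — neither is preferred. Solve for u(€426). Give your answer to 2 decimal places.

From the first indifference, u(€527) = 0.22·u(€2,000) + 0.78·u(€0) = 0.22·1 + 0.78·0 = 0.22.
The second indifference gives u(€426) = 0.70·u(€527) + 0.30·u(€0) = 0.70·0.22 + 0.30·0.00 = 0.1540.

0.15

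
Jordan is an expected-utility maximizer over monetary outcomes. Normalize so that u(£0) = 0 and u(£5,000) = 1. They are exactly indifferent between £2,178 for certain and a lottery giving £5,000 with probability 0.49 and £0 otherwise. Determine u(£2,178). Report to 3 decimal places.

u(£2,178) equals the lottery's expected utility: 0.49·1 + 0.51·0 = 0.49.

0.490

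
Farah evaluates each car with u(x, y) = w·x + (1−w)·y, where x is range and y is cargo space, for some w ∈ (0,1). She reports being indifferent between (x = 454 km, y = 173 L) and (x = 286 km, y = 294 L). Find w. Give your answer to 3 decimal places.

w = 0.419

Indifference: w·454 + (1−w)·173 = w·286 + (1−w)·294.
w·(454−286) = (1−w)·(294−173), i.e. w·168 = (1−w)·121.
Hence w = 121/(168+121) = 121/289 = 0.419.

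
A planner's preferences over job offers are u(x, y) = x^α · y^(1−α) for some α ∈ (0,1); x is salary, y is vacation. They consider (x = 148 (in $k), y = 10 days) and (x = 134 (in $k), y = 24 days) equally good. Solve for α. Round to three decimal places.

α ≈ 0.898

Indifference: 148^α · 10^(1−α) = 134^α · 24^(1−α).
Rearrange to (148/134)^α = (24/10)^(1−α) and take logs: α·0.099372 = (1−α)·0.875469.
With A = 0.099372 and B = 0.875469: α·A = (1−α)·B, so α = B/(A+B) = 0.875469/0.974841 ≈ 0.898.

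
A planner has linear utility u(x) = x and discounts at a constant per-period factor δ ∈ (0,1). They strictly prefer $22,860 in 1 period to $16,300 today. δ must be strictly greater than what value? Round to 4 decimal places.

δ > 0.7130

The preference means 16300 < δ·22860.
So δ > 16300/22860 = 0.71304.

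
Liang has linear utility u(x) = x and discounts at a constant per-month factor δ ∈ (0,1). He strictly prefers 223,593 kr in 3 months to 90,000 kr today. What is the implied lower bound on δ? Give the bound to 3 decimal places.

The preference means 90000 < δ^3·223593.
So δ^3 > 90000/223593 = 0.40252; taking the cube root of both positive sides preserves the inequality.
δ > 0.40252^(1/3) = 0.738.

δ > 0.738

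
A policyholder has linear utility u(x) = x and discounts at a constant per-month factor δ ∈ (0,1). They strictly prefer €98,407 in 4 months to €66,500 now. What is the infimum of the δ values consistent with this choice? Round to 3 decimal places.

Comparing present values: 66500 < δ^4·98407.
So δ^4 > 66500/98407 = 0.67576; taking the 4th root of both positive sides preserves the inequality.
δ > 0.67576^(1/4) = 0.907.

δ > 0.907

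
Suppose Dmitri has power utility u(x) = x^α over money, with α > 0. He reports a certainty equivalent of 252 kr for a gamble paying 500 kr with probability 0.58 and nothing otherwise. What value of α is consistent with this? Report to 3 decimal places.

α ≈ 0.795

EU(lottery) = 0.58·500^α + 0.42·0 = 0.58·500^α.
Equating: 252^α = 0.58·500^α, i.e. 0.5040^α = 0.58.
α = ln(0.58) / ln(252/500) = -0.544727/-0.685179 ≈ 0.795.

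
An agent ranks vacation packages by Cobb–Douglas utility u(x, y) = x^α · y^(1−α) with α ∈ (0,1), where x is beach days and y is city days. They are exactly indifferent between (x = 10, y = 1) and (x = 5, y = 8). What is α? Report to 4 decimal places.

α ≈ 0.7500

The Cobb–Douglas utilities coincide, so 10^α·1^(1−α) = 5^α·8^(1−α).
Rearrange to (10/5)^α = (8/1)^(1−α) and take logs: α·0.6931472 = (1−α)·2.0794415.
So α/(1−α) = (2.0794415)/(0.6931472) = 2.9999999, and α = 2.9999999/3.9999999 ≈ 0.7500.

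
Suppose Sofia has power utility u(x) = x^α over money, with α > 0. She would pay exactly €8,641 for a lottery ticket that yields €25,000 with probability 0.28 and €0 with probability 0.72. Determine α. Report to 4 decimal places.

α ≈ 1.1982

Since u(0) = 0, the lottery's EU is 0.28·25000^α.
Equating: 8641^α = 0.28·25000^α, i.e. 0.3456^α = 0.28.
Taking logs: α·ln(8641/25000) = ln(0.28), so α = -1.2729657 / -1.0623575 ≈ 1.1982.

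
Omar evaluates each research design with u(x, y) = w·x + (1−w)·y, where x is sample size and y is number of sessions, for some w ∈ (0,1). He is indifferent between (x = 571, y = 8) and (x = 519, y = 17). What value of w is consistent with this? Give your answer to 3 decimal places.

w = 0.148

Equating utilities: w·571 + (1−w)·8 = w·519 + (1−w)·17.
Rearranging, 52·w − 9·(1−w) = 0.
The marginal rate of substitution is 9/52, so w = 9/(52+9) = 0.148.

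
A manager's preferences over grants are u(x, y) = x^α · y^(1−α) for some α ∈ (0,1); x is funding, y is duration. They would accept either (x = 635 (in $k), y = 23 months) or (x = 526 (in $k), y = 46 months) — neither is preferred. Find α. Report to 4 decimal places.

The Cobb–Douglas utilities coincide, so 635^α·23^(1−α) = 526^α·46^(1−α).
Rearrange to (635/526)^α = (46/23)^(1−α) and take logs: α·0.1883238 = (1−α)·0.6931472.
So α/(1−α) = (0.6931472)/(0.1883238) = 3.6806139, and α = 3.6806139/4.6806139 ≈ 0.7864.

α ≈ 0.7864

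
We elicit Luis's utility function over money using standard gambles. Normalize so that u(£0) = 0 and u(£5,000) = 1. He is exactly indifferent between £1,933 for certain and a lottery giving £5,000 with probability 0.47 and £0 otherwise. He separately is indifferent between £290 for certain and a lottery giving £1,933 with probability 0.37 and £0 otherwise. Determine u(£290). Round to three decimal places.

First, u(£1,933) = 0.47·u(£5,000) + 0.53·u(£0) = 0.47.
Chaining: u(£290) = 0.37·0.47 + 0.63·0.00 = 0.1739.

0.174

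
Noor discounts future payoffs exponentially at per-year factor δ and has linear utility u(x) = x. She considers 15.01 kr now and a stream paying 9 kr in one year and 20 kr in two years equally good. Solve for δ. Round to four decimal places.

δ ≈ 0.6701

Equating present values: 15.01 = 9δ + 20δ².
Rearranged: 20δ² + 9δ − 15.01 = 0.
By the quadratic formula (taking the positive root), δ = (−9 + √1281.80) / 40 ≈ 0.6701.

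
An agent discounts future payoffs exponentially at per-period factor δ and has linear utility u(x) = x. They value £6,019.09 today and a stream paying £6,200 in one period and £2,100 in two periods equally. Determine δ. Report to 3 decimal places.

Equating present values: 6019.09 = 6200δ + 2100δ².
That is, 2100δ² + 6200δ − 6019.09 = 0, a quadratic in δ.
The positive root is δ = [−6200 + √(6200² + 4·2100·6019.09)] / (2·2100) = (−6200 + 9434.000)/4200 ≈ 0.770.

δ ≈ 0.770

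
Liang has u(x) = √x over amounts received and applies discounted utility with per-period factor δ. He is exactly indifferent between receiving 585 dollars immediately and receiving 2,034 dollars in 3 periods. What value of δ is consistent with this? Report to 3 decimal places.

δ ≈ 0.812

The payoff in 3 periods is discounted by δ^3, so u(585) = δ^3·u(2034) and δ^3 = u(585)/u(2034).
With u(x) = √x: δ^3 = √585/√2034 = √(585/2034) = 0.53629.
Hence δ = (0.53629)^(1/3) = 0.81246.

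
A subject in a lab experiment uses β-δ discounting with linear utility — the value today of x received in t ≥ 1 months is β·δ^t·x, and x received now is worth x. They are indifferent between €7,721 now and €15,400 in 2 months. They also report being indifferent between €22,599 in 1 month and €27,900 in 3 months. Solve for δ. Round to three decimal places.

The second indifference involves only future payoffs, so β cancels: β·δ^1·22599 = β·δ^3·27900, giving δ^2 = 22599/27900 = 0.81000, so δ = 0.90000.

δ ≈ 0.900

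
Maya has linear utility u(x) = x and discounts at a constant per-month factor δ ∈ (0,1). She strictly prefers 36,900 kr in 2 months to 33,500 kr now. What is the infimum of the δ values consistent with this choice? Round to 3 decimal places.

δ > 0.953

Under u(x) = x this choice says 33500 < δ^2·36900.
Dividing by 36900: δ^2 > 0.90786. Both sides are positive, so the square root keeps the direction.
δ > 0.90786^(1/2) = 0.953.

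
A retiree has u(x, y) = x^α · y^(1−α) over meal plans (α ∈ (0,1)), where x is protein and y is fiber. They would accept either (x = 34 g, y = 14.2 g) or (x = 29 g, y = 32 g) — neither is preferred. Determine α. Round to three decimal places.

α ≈ 0.836

Set the two utilities equal: 34^α·14.2^(1−α) = 29^α·32^(1−α).
Taking logs: α·ln 34 + (1−α)·ln 14.2 = α·ln 29 + (1−α)·ln 32, i.e. α·0.159065 = (1−α)·0.812494.
Thus α·(0.971559) = 0.812494, so α = 0.812494/0.971559 ≈ 0.836.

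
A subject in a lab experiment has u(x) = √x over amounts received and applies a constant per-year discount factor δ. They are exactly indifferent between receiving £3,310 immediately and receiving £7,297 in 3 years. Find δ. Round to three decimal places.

Equating discounted utilities: u(3310) = δ^3·u(7297) ⇒ δ^3 = u(3310)/u(7297).
Since u(x) = √x, δ^3 = √(3310/7297) = 0.67351.
So δ = 0.67351^(1/3) ≈ 0.877.

δ ≈ 0.877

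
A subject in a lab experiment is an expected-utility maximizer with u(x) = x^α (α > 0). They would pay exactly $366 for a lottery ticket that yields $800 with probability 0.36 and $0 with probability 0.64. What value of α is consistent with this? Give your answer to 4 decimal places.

EU(lottery) = 0.36·800^α + 0.64·0 = 0.36·800^α.
Equating: 366^α = 0.36·800^α, i.e. 0.4575^α = 0.36.
Take logs: α = ln 0.36 / ln(366/800) ≈ 1.306495.

α ≈ 1.3065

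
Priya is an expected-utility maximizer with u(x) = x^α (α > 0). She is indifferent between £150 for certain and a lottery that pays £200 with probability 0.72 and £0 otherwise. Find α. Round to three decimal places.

The lottery's expected utility is 0.72·u(200) + 0.28·u(0) = 0.72·200^α (since u(0) = 0 for α > 0).
Indifference: 150^α = 0.72·200^α, so (150/200)^α = 0.72.
Taking logs: α·ln(150/200) = ln(0.72), so α = -0.328504 / -0.287682 ≈ 1.142.

α ≈ 1.142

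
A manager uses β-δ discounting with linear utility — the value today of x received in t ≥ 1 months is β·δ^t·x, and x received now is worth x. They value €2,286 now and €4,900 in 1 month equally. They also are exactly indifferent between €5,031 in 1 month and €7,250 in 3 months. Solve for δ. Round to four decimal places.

The second indifference involves only future payoffs, so β cancels: β·δ^1·5031 = β·δ^3·7250, giving δ^2 = 5031/7250 = 0.69393, so δ = 0.83303.

δ ≈ 0.8330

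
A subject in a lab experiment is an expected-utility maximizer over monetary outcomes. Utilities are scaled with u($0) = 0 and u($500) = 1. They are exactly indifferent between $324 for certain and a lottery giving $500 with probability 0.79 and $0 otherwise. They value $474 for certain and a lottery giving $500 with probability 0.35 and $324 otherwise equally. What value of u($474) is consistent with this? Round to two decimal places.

0.86

The first gamble pins u($324): it must equal 0.79·1 + 0.21·0 = 0.79.
The second indifference gives u($474) = 0.35·u($500) + 0.65·u($324) = 0.35·1.00 + 0.65·0.79 = 0.8635.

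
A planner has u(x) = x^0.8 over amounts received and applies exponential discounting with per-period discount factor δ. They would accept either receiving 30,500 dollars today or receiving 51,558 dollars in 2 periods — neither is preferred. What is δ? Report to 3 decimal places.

The payoff in 2 periods is discounted by δ^2, so u(30500) = δ^2·u(51558) and δ^2 = u(30500)/u(51558).
With u(x) = x^0.8: δ^2 = 30500^0.8/51558^0.8 = (30500/51558)^0.8 = 0.65706.
Taking the square root: δ = 0.65706^(1/2) ≈ 0.811.

δ ≈ 0.811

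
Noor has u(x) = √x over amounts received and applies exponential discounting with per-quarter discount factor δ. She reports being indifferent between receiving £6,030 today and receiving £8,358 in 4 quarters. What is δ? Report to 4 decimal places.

Indifference means u(6030) = δ^4 · u(8358), so δ^4 = u(6030)/u(8358).
With u(x) = √x: δ^4 = √6030/√8358 = √(6030/8358) = 0.84939.
Hence δ = (0.84939)^(1/4) = 0.960012.

δ ≈ 0.9600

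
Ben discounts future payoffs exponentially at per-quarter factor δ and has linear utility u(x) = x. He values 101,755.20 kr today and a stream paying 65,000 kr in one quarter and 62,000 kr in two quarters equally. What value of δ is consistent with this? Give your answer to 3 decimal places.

Equating present values: 101755.20 = 65000δ + 62000δ².
Rearranged: 62000δ² + 65000δ − 101755.20 = 0.
By the quadratic formula (taking the positive root), δ = (−65000 + √29460289600.00) / 124000 ≈ 0.860.

δ ≈ 0.860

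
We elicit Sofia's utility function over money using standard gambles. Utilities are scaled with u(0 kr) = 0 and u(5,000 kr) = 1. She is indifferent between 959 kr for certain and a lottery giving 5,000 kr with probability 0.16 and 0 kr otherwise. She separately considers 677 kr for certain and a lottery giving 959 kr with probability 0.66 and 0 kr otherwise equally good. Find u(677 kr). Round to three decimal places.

0.106

First, u(959 kr) = 0.16·u(5,000 kr) + 0.84·u(0 kr) = 0.16.
Then u(677 kr) = 0.66·u(959 kr) + 0.34·u(0 kr) = 0.66·0.16 + 0.34·0.00 = 0.1056.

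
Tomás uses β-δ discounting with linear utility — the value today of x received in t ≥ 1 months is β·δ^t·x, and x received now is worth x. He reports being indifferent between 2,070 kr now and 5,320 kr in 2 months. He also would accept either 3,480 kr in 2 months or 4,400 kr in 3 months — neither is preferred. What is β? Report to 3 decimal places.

β ≈ 0.622

From the later pair, β·δ^2·3480 = β·δ^3·4400; dividing through, δ = 3480/4400 = 0.79091.
Substituting δ into 2070 = β·δ^2·5320: β = 2070/(3327.858) ≈ 0.622.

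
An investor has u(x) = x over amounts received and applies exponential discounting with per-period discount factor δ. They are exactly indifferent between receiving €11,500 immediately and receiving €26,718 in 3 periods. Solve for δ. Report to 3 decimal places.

δ ≈ 0.755

Equating discounted utilities: u(11500) = δ^3·u(26718) ⇒ δ^3 = u(11500)/u(26718).
With u(x) = x: δ^3 = 11500/26718 = 0.43042.
Hence δ = (0.43042)^(1/3) = 0.75503.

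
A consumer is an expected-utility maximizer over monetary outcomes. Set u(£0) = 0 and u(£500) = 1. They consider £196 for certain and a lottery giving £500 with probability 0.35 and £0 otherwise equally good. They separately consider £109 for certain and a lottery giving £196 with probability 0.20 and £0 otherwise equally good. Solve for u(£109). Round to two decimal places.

0.07

First, u(£196) = 0.35·u(£500) + 0.65·u(£0) = 0.35.
Chaining: u(£109) = 0.20·0.35 + 0.80·0.00 = 0.0700.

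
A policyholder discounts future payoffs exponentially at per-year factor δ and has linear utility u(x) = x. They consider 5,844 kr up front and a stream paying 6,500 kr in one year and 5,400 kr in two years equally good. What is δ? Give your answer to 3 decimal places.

Equating present values: 5844 = 6500δ + 5400δ².
That is, 5400δ² + 6500δ − 5844 = 0, a quadratic in δ.
The positive root is δ = [−6500 + √(6500² + 4·5400·5844)] / (2·5400) = (−6500 + 12980.000)/10800 ≈ 0.600.

δ ≈ 0.600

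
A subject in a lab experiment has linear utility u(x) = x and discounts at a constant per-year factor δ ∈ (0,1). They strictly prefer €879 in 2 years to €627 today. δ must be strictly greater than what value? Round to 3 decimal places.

δ > 0.845

Under u(x) = x this choice says 627 < δ^2·879.
Dividing by 879: δ^2 > 0.71331. Both sides are positive, so the square root keeps the direction.
δ > 0.71331^(1/2) = 0.845.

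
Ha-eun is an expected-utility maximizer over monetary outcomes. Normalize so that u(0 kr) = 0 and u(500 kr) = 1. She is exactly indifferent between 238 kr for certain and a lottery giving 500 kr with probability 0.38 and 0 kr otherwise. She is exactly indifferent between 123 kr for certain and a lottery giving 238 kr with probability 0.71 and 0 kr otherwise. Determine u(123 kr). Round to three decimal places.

The first gamble pins u(238 kr): it must equal 0.38·1 + 0.62·0 = 0.38.
Then u(123 kr) = 0.71·u(238 kr) + 0.29·u(0 kr) = 0.71·0.38 + 0.29·0.00 = 0.2698.

0.270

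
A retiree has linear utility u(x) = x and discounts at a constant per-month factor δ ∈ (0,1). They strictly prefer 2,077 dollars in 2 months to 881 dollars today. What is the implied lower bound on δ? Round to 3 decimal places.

δ > 0.651

Comparing present values: 881 < δ^2·2077.
Dividing by 2077: δ^2 > 0.42417. Both sides are positive, so the square root keeps the direction.
δ > (881/2077)^(1/2) ≈ 0.651.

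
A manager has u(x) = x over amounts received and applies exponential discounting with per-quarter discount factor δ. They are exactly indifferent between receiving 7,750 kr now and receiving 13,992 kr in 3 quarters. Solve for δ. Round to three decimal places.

δ ≈ 0.821

Indifference means u(7750) = δ^3 · u(13992), so δ^3 = u(7750)/u(13992).
With u(x) = x: δ^3 = 7750/13992 = 0.55389.
Taking the cube root: δ = 0.55389^(1/3) ≈ 0.821.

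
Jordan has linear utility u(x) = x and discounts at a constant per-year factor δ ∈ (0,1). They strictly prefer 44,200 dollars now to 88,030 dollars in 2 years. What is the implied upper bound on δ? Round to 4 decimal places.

δ < 0.7086

Comparing present values: 44200 > δ^2·88030.
Dividing by 88030: δ^2 < 0.50210. Both sides are positive, so the square root keeps the direction.
δ < 0.50210^(1/2) = 0.7086.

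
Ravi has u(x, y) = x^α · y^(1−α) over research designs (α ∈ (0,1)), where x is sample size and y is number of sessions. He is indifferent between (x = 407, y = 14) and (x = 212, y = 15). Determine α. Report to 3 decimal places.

α ≈ 0.096

Indifference: 407^α · 14^(1−α) = 212^α · 15^(1−α).
Taking logs: α·ln 407 + (1−α)·ln 14 = α·ln 212 + (1−α)·ln 15, i.e. α·0.652227 = (1−α)·0.068993.
Thus α·(0.721220) = 0.068993, so α = 0.068993/0.721220 ≈ 0.096.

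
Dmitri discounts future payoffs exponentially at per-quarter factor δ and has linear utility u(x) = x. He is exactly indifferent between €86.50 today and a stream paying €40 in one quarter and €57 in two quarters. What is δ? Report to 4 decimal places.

δ ≈ 0.9300

Equating present values: 86.50 = 40δ + 57δ².
Rearranged: 57δ² + 40δ − 86.50 = 0.
The positive root is δ = [−40 + √(40² + 4·57·86.50)] / (2·57) = (−40 + 146.021)/114 ≈ 0.9300.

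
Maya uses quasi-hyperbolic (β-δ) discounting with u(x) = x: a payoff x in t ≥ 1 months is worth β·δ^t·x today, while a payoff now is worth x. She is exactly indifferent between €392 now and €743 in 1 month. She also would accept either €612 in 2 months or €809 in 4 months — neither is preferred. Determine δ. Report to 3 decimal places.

From the later pair, β·δ^2·612 = β·δ^4·809; dividing through, δ^2 = 612/809 = 0.75649, so δ = 0.86976.

δ ≈ 0.870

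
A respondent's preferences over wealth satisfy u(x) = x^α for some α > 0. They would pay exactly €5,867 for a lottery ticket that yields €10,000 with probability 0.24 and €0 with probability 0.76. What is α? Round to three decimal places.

α ≈ 2.676

EU(lottery) = 0.24·10000^α + 0.76·0 = 0.24·10000^α.
Indifference: 5867^α = 0.24·10000^α, so (5867/10000)^α = 0.24.
Taking logs: α·ln(5867/10000) = ln(0.24), so α = -1.427116 / -0.533242 ≈ 2.676.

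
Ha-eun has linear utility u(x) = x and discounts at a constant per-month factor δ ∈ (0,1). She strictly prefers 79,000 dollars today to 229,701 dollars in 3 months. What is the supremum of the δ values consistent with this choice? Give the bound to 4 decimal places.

Comparing present values: 79000 > δ^3·229701.
So δ^3 < 79000/229701 = 0.34393; taking the cube root of both positive sides preserves the inequality.
δ < 0.34393^(1/3) = 0.7006.

δ < 0.7006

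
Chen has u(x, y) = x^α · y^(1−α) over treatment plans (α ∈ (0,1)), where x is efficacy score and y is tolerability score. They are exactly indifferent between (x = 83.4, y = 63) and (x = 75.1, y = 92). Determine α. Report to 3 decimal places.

The Cobb–Douglas utilities coincide, so 83.4^α·63^(1−α) = 75.1^α·92^(1−α).
Rearrange to (83.4/75.1)^α = (92/63)^(1−α) and take logs: α·0.104828 = (1−α)·0.378654.
So α/(1−α) = (0.378654)/(0.104828) = 3.612146, and α = 3.612146/4.612146 ≈ 0.783.

α ≈ 0.783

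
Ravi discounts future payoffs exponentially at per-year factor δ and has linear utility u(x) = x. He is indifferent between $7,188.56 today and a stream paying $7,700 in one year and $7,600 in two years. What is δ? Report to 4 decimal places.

Equating present values: 7188.56 = 7700δ + 7600δ².
That is, 7600δ² + 7700δ − 7188.56 = 0, a quadratic in δ.
The positive root is δ = [−7700 + √(7700² + 4·7600·7188.56)] / (2·7600) = (−7700 + 16668.000)/15200 ≈ 0.5900.

δ ≈ 0.5900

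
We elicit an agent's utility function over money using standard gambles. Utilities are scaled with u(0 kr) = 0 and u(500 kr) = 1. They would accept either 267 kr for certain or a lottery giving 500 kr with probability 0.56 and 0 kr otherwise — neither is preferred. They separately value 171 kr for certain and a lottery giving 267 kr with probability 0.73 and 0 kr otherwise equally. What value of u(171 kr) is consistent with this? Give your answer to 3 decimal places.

First, u(267 kr) = 0.56·u(500 kr) + 0.44·u(0 kr) = 0.56.
The second indifference gives u(171 kr) = 0.73·u(267 kr) + 0.27·u(0 kr) = 0.73·0.56 + 0.27·0.00 = 0.4088.

0.409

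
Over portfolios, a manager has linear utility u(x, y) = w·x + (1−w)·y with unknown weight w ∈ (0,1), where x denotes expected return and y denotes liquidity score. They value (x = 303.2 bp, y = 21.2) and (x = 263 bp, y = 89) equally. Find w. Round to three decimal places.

w = 0.628

Equating utilities: w·303.2 + (1−w)·21.2 = w·263 + (1−w)·89.
w·(303.2−263) = (1−w)·(89−21.2), i.e. w·40.2 = (1−w)·67.8.
Hence w = 67.8/(40.2+67.8) = 67.8/108 = 0.628.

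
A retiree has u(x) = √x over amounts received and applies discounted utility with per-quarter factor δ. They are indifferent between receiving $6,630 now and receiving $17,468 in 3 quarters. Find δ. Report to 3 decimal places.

Indifference means u(6630) = δ^3 · u(17468), so δ^3 = u(6630)/u(17468).
With u(x) = √x: δ^3 = √6630/√17468 = √(6630/17468) = 0.61608.
So δ = 0.61608^(1/3) ≈ 0.851.

δ ≈ 0.851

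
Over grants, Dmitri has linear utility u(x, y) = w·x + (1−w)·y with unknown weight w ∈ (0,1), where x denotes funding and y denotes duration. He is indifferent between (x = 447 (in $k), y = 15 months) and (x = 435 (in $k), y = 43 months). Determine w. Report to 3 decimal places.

w = 0.700

Indifference: w·447 + (1−w)·15 = w·435 + (1−w)·43.
Rearranging, 12·w − 28·(1−w) = 0.
The marginal rate of substitution is 28/12, so w = 28/(12+28) = 0.700.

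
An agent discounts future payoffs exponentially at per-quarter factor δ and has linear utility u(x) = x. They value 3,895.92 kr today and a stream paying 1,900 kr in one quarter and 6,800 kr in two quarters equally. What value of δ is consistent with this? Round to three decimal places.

δ ≈ 0.630

The stream is worth 1900δ + 6800δ² today, so 1900δ + 6800δ² = 3895.92.
Rearranged: 6800δ² + 1900δ − 3895.92 = 0.
The positive root is δ = [−1900 + √(1900² + 4·6800·3895.92)] / (2·6800) = (−1900 + 10468.000)/13600 ≈ 0.630.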